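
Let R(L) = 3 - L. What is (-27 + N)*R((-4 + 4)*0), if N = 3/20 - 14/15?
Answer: -1667/20 ≈ -83.350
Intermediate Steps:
N = -47/60 (N = 3*(1/20) - 14*1/15 = 3/20 - 14/15 = -47/60 ≈ -0.78333)
(-27 + N)*R((-4 + 4)*0) = (-27 - 47/60)*(3 - (-4 + 4)*0) = -1667*(3 - 0*0)/60 = -1667*(3 - 1*0)/60 = -1667*(3 + 0)/60 = -1667/60*3 = -1667/20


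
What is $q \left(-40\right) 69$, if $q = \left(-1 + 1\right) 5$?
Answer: $0$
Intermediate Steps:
$q = 0$ ($q = 0 \cdot 5 = 0$)
$q \left(-40\right) 69 = 0 \left(-40\right) 69 = 0 \cdot 69 = 0$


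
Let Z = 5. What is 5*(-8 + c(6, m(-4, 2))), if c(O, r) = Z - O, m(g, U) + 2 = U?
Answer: -45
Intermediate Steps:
m(g, U) = -2 + U
c(O, r) = 5 - O
5*(-8 + c(6, m(-4, 2))) = 5*(-8 + (5 - 1*6)) = 5*(-8 + (5 - 6)) = 5*(-8 - 1) = 5*(-9) = -45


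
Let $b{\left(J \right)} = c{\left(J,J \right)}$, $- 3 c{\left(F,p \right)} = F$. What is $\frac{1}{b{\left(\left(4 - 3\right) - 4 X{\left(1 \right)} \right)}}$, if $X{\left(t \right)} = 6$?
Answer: $\frac{3}{23} \approx 0.13043$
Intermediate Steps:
$c{\left(F,p \right)} = - \frac{F}{3}$
$b{\left(J \right)} = - \frac{J}{3}$
$\frac{1}{b{\left(\left(4 - 3\right) - 4 X{\left(1 \right)} \right)}} = \frac{1}{\left(- \frac{1}{3}\right) \left(\left(4 - 3\right) - 24\right)} = \frac{1}{\left(- \frac{1}{3}\right) \left(1 - 24\right)} = \frac{1}{\left(- \frac{1}{3}\right) \left(-23\right)} = \frac{1}{\frac{23}{3}} = \frac{3}{23}$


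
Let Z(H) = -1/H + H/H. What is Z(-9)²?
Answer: 100/81 ≈ 1.2346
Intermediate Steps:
Z(H) = 1 - 1/H (Z(H) = -1/H + 1 = 1 - 1/H)
Z(-9)² = ((-1 - 9)/(-9))² = (-⅑*(-10))² = (10/9)² = 100/81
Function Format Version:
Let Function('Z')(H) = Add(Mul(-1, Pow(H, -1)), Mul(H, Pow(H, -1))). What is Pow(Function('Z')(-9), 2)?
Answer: Rational(100, 81) ≈ 1.2346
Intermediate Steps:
Function('Z')(H) = Add(1, Mul(-1, Pow(H, -1))) (Function('Z')(H) = Add(Mul(-1, Pow(H, -1)), 1) = Add(1, Mul(-1, Pow(H, -1))))
Pow(Function('Z')(-9), 2) = Pow(Mul(Pow(-9, -1), Add(-1, -9)), 2) = Pow(Mul(Rational(-1, 9), -10), 2) = Pow(Rational(10, 9), 2) = Rational(100, 81)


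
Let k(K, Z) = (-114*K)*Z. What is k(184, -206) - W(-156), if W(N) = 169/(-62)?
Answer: 267905641/62 ≈ 4.3211e+6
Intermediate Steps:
W(N) = -169/62 (W(N) = 169*(-1/62) = -169/62)
k(K, Z) = -114*K*Z
k(184, -206) - W(-156) = -114*184*(-206) - 1*(-169/62) = 4321056 + 169/62 = 267905641/62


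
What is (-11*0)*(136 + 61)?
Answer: 0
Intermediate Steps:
(-11*0)*(136 + 61) = 0*197 = 0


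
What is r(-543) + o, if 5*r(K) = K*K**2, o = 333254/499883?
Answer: -80032769781911/2499415 ≈ -3.2021e+7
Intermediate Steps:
o = 333254/499883 (o = 333254*(1/499883) = 333254/499883 ≈ 0.66666)
r(K) = K**3/5 (r(K) = (K*K**2)/5 = K**3/5)
r(-543) + o = (1/5)*(-543)**3 + 333254/499883 = (1/5)*(-160103007) + 333254/499883 = -160103007/5 + 333254/499883 = -80032769781911/2499415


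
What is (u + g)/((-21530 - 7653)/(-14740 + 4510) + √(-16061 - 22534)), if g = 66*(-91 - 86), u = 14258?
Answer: 6355739040/33387853909 - 2227982400*I*√38595/33387853909 ≈ 0.19036 - 13.11*I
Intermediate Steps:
g = -11682 (g = 66*(-177) = -11682)
(u + g)/((-21530 - 7653)/(-14740 + 4510) + √(-16061 - 22534)) = (14258 - 11682)/((-21530 - 7653)/(-14740 + 4510) + √(-16061 - 22534)) = 2576/(-29183/(-10230) + √(-38595)) = 2576/(-29183*(-1/10230) + I*√38595) = 2576/(2653/930 + I*√38595)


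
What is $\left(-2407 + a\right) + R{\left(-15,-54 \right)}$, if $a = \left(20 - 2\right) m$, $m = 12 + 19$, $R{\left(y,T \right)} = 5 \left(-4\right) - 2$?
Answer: $-1871$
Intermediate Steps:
$R{\left(y,T \right)} = -22$ ($R{\left(y,T \right)} = -20 - 2 = -22$)
$m = 31$
$a = 558$ ($a = \left(20 - 2\right) 31 = 18 \cdot 31 = 558$)
$\left(-2407 + a\right) + R{\left(-15,-54 \right)} = \left(-2407 + 558\right) - 22 = -1849 - 22 = -1871$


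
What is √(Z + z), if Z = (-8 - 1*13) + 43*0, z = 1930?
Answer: √1909 ≈ 43.692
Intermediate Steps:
Z = -21 (Z = (-8 - 13) + 0 = -21 + 0 = -21)
√(Z + z) = √(-21 + 1930) = √1909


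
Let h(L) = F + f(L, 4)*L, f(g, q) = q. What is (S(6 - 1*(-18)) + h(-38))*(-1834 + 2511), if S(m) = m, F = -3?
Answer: -88687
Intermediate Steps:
h(L) = -3 + 4*L
(S(6 - 1*(-18)) + h(-38))*(-1834 + 2511) = ((6 - 1*(-18)) + (-3 + 4*(-38)))*(-1834 + 2511) = ((6 + 18) + (-3 - 152))*677 = (24 - 155)*677 = -131*677 = -88687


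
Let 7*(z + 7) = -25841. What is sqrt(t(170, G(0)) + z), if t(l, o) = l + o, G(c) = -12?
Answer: 4*I*sqrt(10843)/7 ≈ 59.503*I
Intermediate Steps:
z = -25890/7 (z = -7 + (1/7)*(-25841) = -7 - 25841/7 = -25890/7 ≈ -3698.6)
sqrt(t(170, G(0)) + z) = sqrt((170 - 12) - 25890/7) = sqrt(158 - 25890/7) = sqrt(-24784/7) = 4*I*sqrt(10843)/7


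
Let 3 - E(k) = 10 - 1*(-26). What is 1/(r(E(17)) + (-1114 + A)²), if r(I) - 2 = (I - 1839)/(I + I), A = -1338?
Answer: 11/66135678 ≈ 1.6632e-7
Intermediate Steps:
E(k) = -33 (E(k) = 3 - (10 - 1*(-26)) = 3 - (10 + 26) = 3 - 1*36 = 3 - 36 = -33)
r(I) = 2 + (-1839 + I)/(2*I) (r(I) = 2 + (I - 1839)/(I + I) = 2 + (-1839 + I)/((2*I)) = 2 + (-1839 + I)*(1/(2*I)) = 2 + (-1839 + I)/(2*I))
1/(r(E(17)) + (-1114 + A)²) = 1/((½)*(-1839 + 5*(-33))/(-33) + (-1114 - 1338)²) = 1/((½)*(-1/33)*(-1839 - 165) + (-2452)²) = 1/((½)*(-1/33)*(-2004) + 6012304) = 1/(334/11 + 6012304) = 1/(66135678/11) = 11/66135678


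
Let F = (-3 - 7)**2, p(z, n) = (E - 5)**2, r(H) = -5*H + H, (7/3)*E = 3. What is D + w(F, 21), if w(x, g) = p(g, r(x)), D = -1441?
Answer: -69933/49 ≈ -1427.2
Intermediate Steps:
E = 9/7 (E = (3/7)*3 = 9/7 ≈ 1.2857)
r(H) = -4*H
p(z, n) = 676/49 (p(z, n) = (9/7 - 5)**2 = (-26/7)**2 = 676/49)
F = 100 (F = (-10)**2 = 100)
w(x, g) = 676/49
D + w(F, 21) = -1441 + 676/49 = -69933/49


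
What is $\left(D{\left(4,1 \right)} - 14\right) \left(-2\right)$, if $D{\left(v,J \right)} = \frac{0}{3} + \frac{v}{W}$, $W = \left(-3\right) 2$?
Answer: $\frac{88}{3} \approx 29.333$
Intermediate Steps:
$W = -6$
$D{\left(v,J \right)} = - \frac{v}{6}$ ($D{\left(v,J \right)} = \frac{0}{3} + \frac{v}{-6} = 0 \cdot \frac{1}{3} + v \left(- \frac{1}{6}\right) = 0 - \frac{v}{6} = - \frac{v}{6}$)
$\left(D{\left(4,1 \right)} - 14\right) \left(-2\right) = \left(\left(- \frac{1}{6}\right) 4 - 14\right) \left(-2\right) = \left(- \frac{2}{3} - 14\right) \left(-2\right) = \left(- \frac{44}{3}\right) \left(-2\right) = \frac{88}{3}$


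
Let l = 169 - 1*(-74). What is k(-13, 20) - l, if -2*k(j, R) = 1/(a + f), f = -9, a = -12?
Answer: -10205/42 ≈ -242.98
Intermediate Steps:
l = 243 (l = 169 + 74 = 243)
k(j, R) = 1/42 (k(j, R) = -1/(2*(-12 - 9)) = -1/2/(-21) = -1/2*(-1/21) = 1/42)
k(-13, 20) - l = 1/42 - 1*243 = 1/42 - 243 = -10205/42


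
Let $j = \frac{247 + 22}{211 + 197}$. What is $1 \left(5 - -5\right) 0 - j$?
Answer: $- \frac{269}{408} \approx -0.65931$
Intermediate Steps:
$j = \frac{269}{408} \approx 0.65931$
$1 \left(5 - -5\right) 0 - j = 1 \left(5 - -5\right) 0 - \frac{269}{408} = 1 \left(5 + 5\right) 0 - \frac{269}{408} = 1 \cdot 10 \cdot 0 - \frac{269}{408} = 10 \cdot 0 - \frac{269}{408} = 0 - \frac{269}{408} = - \frac{269}{408}$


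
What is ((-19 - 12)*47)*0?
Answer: 0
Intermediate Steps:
((-19 - 12)*47)*0 = -31*47*0 = -1457*0 = 0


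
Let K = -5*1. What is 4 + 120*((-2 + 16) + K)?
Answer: 1084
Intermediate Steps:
K = -5
4 + 120*((-2 + 16) + K) = 4 + 120*((-2 + 16) - 5) = 4 + 120*(14 - 5) = 4 + 120*9 = 4 + 1080 = 1084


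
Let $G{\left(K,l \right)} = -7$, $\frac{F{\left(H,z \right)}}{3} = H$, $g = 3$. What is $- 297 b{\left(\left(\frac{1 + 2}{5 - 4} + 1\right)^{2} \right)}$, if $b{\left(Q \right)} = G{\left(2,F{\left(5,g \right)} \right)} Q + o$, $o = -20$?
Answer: $39204$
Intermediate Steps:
$F{\left(H,z \right)} = 3 H$
$b{\left(Q \right)} = -20 - 7 Q$ ($b{\left(Q \right)} = - 7 Q - 20 = -20 - 7 Q$)
$- 297 b{\left(\left(\frac{1 + 2}{5 - 4} + 1\right)^{2} \right)} = - 297 \left(-20 - 7 \left(\frac{1 + 2}{5 - 4} + 1\right)^{2}\right) = - 297 \left(-20 - 7 \left(\frac{3}{1} + 1\right)^{2}\right) = - 297 \left(-20 - 7 \left(3 \cdot 1 + 1\right)^{2}\right) = - 297 \left(-20 - 7 \left(3 + 1\right)^{2}\right) = - 297 \left(-20 - 7 \cdot 4^{2}\right) = - 297 \left(-20 - 112\right) = \left(-297\right) \left(-132\right) = 39204$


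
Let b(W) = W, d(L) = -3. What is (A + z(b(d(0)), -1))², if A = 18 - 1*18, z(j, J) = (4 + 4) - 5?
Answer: 9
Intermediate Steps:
z(j, J) = 3 (z(j, J) = 8 - 5 = 3)
A = 0 (A = 18 - 18 = 0)
(A + z(b(d(0)), -1))² = (0 + 3)² = 3² = 9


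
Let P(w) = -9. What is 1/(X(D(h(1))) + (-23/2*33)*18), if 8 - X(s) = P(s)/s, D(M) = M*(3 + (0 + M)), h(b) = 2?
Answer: -10/68221 ≈ -0.00014658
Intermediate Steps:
D(M) = M*(3 + M)
X(s) = 8 + 9/s (X(s) = 8 - (-9)/s = 8 + 9/s)
1/(X(D(h(1))) + (-23/2*33)*18) = 1/((8 + 9/((2*(3 + 2)))) + (-23/2*33)*18) = 1/((8 + 9/((2*5))) + (-23*1/2*33)*18) = 1/((8 + 9/10) - 23/2*33*18) = 1/((8 + 9*(1/10)) - 759/2*18) = 1/((8 + 9/10) - 6831) = 1/(89/10 - 6831) = 1/(-68221/10) = -10/68221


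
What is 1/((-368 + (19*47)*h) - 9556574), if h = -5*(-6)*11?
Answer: -1/9262252 ≈ -1.0797e-7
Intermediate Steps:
h = 330 (h = 30*11 = 330)
1/((-368 + (19*47)*h) - 9556574) = 1/((-368 + (19*47)*330) - 9556574) = 1/((-368 + 893*330) - 9556574) = 1/((-368 + 294690) - 9556574) = 1/(294322 - 9556574) = 1/(-9262252) = -1/9262252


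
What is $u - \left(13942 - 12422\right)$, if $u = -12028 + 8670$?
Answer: $-4878$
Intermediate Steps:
$u = -3358$
$u - \left(13942 - 12422\right) = -3358 - \left(13942 - 12422\right) = -3358 - 1520 = -4878$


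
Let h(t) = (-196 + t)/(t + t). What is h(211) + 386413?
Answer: 163066301/422 ≈ 3.8641e+5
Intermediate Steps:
h(t) = (-196 + t)/(2*t) (h(t) = (-196 + t)/((2*t)) = (-196 + t)*(1/(2*t)) = (-196 + t)/(2*t))
h(211) + 386413 = (½)*(-196 + 211)/211 + 386413 = (½)*(1/211)*15 + 386413 = 15/422 + 386413 = 163066301/422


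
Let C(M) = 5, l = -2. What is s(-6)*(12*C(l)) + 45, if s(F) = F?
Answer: -315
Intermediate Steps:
s(-6)*(12*C(l)) + 45 = -72*5 + 45 = -6*60 + 45 = -360 + 45 = -315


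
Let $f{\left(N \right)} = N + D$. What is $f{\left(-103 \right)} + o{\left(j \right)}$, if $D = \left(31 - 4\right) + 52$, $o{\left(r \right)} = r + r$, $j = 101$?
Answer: $178$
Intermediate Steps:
$o{\left(r \right)} = 2 r$
$D = 79$ ($D = 27 + 52 = 79$)
$f{\left(N \right)} = 79 + N$ ($f{\left(N \right)} = N + 79 = 79 + N$)
$f{\left(-103 \right)} + o{\left(j \right)} = \left(79 - 103\right) + 2 \cdot 101 = -24 + 202 = 178$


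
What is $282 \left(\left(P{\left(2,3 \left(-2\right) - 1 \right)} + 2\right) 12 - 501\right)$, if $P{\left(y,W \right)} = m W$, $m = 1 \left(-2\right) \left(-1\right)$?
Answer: $-181890$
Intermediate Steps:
$m = 2$ ($m = \left(-2\right) \left(-1\right) = 2$)
$P{\left(y,W \right)} = 2 W$
$282 \left(\left(P{\left(2,3 \left(-2\right) - 1 \right)} + 2\right) 12 - 501\right) = 282 \left(\left(2 \left(3 \left(-2\right) - 1\right) + 2\right) 12 - 501\right) = 282 \left(\left(2 \left(-6 - 1\right) + 2\right) 12 - 501\right) = 282 \left(\left(2 \left(-7\right) + 2\right) 12 - 501\right) = 282 \left(\left(-14 + 2\right) 12 - 501\right) = 282 \left(\left(-12\right) 12 - 501\right) = 282 \left(-144 - 501\right) = 282 \left(-645\right) = -181890$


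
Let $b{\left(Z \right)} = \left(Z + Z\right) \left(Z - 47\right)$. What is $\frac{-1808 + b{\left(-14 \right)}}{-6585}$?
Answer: $\frac{20}{1317} \approx 0.015186$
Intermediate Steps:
$b{\left(Z \right)} = 2 Z \left(-47 + Z\right)$
$\frac{-1808 + b{\left(-14 \right)}}{-6585} = \frac{-1808 + 2 \left(-14\right) \left(-47 - 14\right)}{-6585} = \left(-1808 + 2 \left(-14\right) \left(-61\right)\right) \left(- \frac{1}{6585}\right) = \left(-1808 + 1708\right) \left(- \frac{1}{6585}\right) = \left(-100\right) \left(- \frac{1}{6585}\right) = \frac{20}{1317}$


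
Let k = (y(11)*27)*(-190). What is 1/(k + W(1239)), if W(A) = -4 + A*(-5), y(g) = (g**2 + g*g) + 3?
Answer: -1/1263049 ≈ -7.9174e-7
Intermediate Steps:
y(g) = 3 + 2*g**2 (y(g) = (g**2 + g**2) + 3 = 2*g**2 + 3 = 3 + 2*g**2)
W(A) = -4 - 5*A
k = -1256850 (k = ((3 + 2*11**2)*27)*(-190) = ((3 + 2*121)*27)*(-190) = ((3 + 242)*27)*(-190) = (245*27)*(-190) = 6615*(-190) = -1256850)
1/(k + W(1239)) = 1/(-1256850 + (-4 - 5*1239)) = 1/(-1256850 + (-4 - 6195)) = 1/(-1256850 - 6199) = 1/(-1263049) = -1/1263049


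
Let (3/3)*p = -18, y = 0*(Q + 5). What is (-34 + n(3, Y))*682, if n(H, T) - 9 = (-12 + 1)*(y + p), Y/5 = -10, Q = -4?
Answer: 117986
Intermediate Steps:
Y = -50 (Y = 5*(-10) = -50)
y = 0 (y = 0*(-4 + 5) = 0*1 = 0)
p = -18
n(H, T) = 207 (n(H, T) = 9 + (-12 + 1)*(0 - 18) = 9 - 11*(-18) = 9 + 198 = 207)
(-34 + n(3, Y))*682 = (-34 + 207)*682 = 173*682 = 117986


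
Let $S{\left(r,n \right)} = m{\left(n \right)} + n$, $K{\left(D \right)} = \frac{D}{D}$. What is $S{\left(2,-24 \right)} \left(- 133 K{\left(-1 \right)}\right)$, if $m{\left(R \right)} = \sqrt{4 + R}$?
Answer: $3192 - 266 i \sqrt{5} \approx 3192.0 - 594.79 i$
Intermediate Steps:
$K{\left(D \right)} = 1$
$S{\left(r,n \right)} = n + \sqrt{4 + n}$ ($S{\left(r,n \right)} = \sqrt{4 + n} + n = n + \sqrt{4 + n}$)
$S{\left(2,-24 \right)} \left(- 133 K{\left(-1 \right)}\right) = \left(-24 + \sqrt{4 - 24}\right) \left(\left(-133\right) 1\right) = \left(-24 + \sqrt{-20}\right) \left(-133\right) = \left(-24 + 2 i \sqrt{5}\right) \left(-133\right) = 3192 - 266 i \sqrt{5}$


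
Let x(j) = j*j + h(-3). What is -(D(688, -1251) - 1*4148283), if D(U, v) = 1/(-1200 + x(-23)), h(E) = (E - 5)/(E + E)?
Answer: 8333900550/2009 ≈ 4.1483e+6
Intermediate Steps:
h(E) = (-5 + E)/(2*E) (h(E) = (-5 + E)/((2*E)) = (-5 + E)*(1/(2*E)) = (-5 + E)/(2*E))
x(j) = 4/3 + j² (x(j) = j*j + (½)*(-5 - 3)/(-3) = j² + (½)*(-⅓)*(-8) = j² + 4/3 = 4/3 + j²)
D(U, v) = -3/2009 (D(U, v) = 1/(-1200 + (4/3 + (-23)²)) = 1/(-1200 + (4/3 + 529)) = 1/(-1200 + 1591/3) = 1/(-2009/3) = -3/2009)
-(D(688, -1251) - 1*4148283) = -(-3/2009 - 1*4148283) = -(-3/2009 - 4148283) = -1*(-8333900550/2009) = 8333900550/2009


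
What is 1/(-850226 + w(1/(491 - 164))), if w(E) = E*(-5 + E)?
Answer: -106929/90913817588 ≈ -1.1762e-6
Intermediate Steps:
1/(-850226 + w(1/(491 - 164))) = 1/(-850226 + (-5 + 1/(491 - 164))/(491 - 164)) = 1/(-850226 + (-5 + 1/327)/327) = 1/(-850226 + (1/327)*(-1634/327)) = 1/(-850226 - 1634/106929) = 1/(-90913817588/106929) = -106929/90913817588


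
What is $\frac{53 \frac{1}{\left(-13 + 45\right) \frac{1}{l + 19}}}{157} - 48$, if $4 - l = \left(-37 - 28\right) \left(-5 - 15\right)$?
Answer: $- \frac{308833}{5024} \approx -61.472$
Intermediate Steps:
$l = -1296$ ($l = 4 - \left(-37 - 28\right) \left(-5 - 15\right) = 4 - \left(-65\right) \left(-20\right) = 4 - 1300 = -1296$)
$\frac{53 \frac{1}{\left(-13 + 45\right) \frac{1}{l + 19}}}{157} - 48 = \frac{53 \frac{1}{\left(-13 + 45\right) \frac{1}{-1296 + 19}}}{157} - 48 = \frac{53}{32 \frac{1}{-1277}} \cdot \frac{1}{157} - 48 = \frac{53}{32 \left(- \frac{1}{1277}\right)} \frac{1}{157} - 48 = \frac{53}{- \frac{32}{1277}} \cdot \frac{1}{157} - 48 = 53 \left(- \frac{1277}{32}\right) \frac{1}{157} - 48 = \left(- \frac{67681}{32}\right) \frac{1}{157} - 48 = - \frac{67681}{5024} - 48 = - \frac{308833}{5024}$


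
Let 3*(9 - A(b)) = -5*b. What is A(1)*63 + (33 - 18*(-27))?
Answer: 1191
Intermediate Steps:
A(b) = 9 + 5*b/3 (A(b) = 9 - (-5)*b/3 = 9 + 5*b/3)
A(1)*63 + (33 - 18*(-27)) = (9 + (5/3)*1)*63 + (33 - 18*(-27)) = (9 + 5/3)*63 + (33 + 486) = (32/3)*63 + 519 = 672 + 519 = 1191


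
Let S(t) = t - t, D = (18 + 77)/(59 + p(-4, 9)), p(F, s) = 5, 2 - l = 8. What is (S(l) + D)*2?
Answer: 95/32 ≈ 2.9688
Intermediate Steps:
l = -6 (l = 2 - 1*8 = 2 - 8 = -6)
D = 95/64 (D = (18 + 77)/(59 + 5) = 95/64 ≈ 1.4844)
S(t) = 0
(S(l) + D)*2 = (0 + 95/64)*2 = (95/64)*2 = 95/32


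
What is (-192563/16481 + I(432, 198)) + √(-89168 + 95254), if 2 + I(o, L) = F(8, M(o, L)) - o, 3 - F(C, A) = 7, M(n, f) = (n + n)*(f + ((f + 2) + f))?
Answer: -7411241/16481 + √6086 ≈ -371.67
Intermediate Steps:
M(n, f) = 2*n*(2 + 3*f) (M(n, f) = (2*n)*(f + ((2 + f) + f)) = (2*n)*(f + (2 + 2*f)) = (2*n)*(2 + 3*f) = 2*n*(2 + 3*f))
F(C, A) = -4 (F(C, A) = 3 - 1*7 = 3 - 7 = -4)
I(o, L) = -6 - o (I(o, L) = -2 + (-4 - o) = -6 - o)
(-192563/16481 + I(432, 198)) + √(-89168 + 95254) = (-192563/16481 + (-6 - 1*432)) + √(-89168 + 95254) = (-192563*1/16481 + (-6 - 432)) + √6086 = (-192563/16481 - 438) + √6086 = -7411241/16481 + √6086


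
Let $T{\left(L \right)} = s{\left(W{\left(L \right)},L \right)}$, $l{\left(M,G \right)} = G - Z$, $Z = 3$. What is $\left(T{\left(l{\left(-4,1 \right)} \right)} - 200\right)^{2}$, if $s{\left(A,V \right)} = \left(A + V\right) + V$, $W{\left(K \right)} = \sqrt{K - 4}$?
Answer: $\left(204 - i \sqrt{6}\right)^{2} \approx 41610.0 - 999.4 i$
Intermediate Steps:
$l{\left(M,G \right)} = -3 + G$ ($l{\left(M,G \right)} = G - 3 = -3 + G$)
$W{\left(K \right)} = \sqrt{-4 + K}$
$s{\left(A,V \right)} = A + 2 V$
$T{\left(L \right)} = \sqrt{-4 + L} + 2 L$
$\left(T{\left(l{\left(-4,1 \right)} \right)} - 200\right)^{2} = \left(\left(\sqrt{-4 + \left(-3 + 1\right)} + 2 \left(-3 + 1\right)\right) - 200\right)^{2} = \left(\left(\sqrt{-4 - 2} + 2 \left(-2\right)\right) - 200\right)^{2} = \left(\left(\sqrt{-6} - 4\right) - 200\right)^{2} = \left(\left(i \sqrt{6} - 4\right) - 200\right)^{2} = \left(\left(-4 + i \sqrt{6}\right) - 200\right)^{2} = \left(-204 + i \sqrt{6}\right)^{2}$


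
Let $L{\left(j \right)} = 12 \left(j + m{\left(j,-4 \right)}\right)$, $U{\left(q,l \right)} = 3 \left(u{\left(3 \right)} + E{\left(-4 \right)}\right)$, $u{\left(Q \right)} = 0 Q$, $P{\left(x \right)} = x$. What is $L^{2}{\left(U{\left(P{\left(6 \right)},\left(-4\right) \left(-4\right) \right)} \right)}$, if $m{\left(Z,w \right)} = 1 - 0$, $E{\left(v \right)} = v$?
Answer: $17424$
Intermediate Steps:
$u{\left(Q \right)} = 0$
$m{\left(Z,w \right)} = 1$ ($m{\left(Z,w \right)} = 1 + 0 = 1$)
$U{\left(q,l \right)} = -12$ ($U{\left(q,l \right)} = 3 \left(0 - 4\right) = 3 \left(-4\right) = -12$)
$L{\left(j \right)} = 12 + 12 j$ ($L{\left(j \right)} = 12 \left(j + 1\right) = 12 \left(1 + j\right) = 12 + 12 j$)
$L^{2}{\left(U{\left(P{\left(6 \right)},\left(-4\right) \left(-4\right) \right)} \right)} = \left(12 + 12 \left(-12\right)\right)^{2} = \left(12 - 144\right)^{2} = \left(-132\right)^{2} = 17424$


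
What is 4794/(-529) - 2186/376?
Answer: -1479469/99452 ≈ -14.876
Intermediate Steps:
4794/(-529) - 2186/376 = 4794*(-1/529) - 2186*1/376 = -4794/529 - 1093/188 = -1479469/99452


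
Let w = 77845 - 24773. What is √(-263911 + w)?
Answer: I*√210839 ≈ 459.17*I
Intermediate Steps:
w = 53072
√(-263911 + w) = √(-263911 + 53072) = √(-210839) = I*√210839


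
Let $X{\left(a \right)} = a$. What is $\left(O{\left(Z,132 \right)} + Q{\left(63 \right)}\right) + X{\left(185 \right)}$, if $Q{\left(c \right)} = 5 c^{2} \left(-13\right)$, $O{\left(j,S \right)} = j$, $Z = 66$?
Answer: $-257734$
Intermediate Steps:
$Q{\left(c \right)} = - 65 c^{2}$
$\left(O{\left(Z,132 \right)} + Q{\left(63 \right)}\right) + X{\left(185 \right)} = \left(66 - 65 \cdot 63^{2}\right) + 185 = \left(66 - 257985\right) + 185 = -257919 + 185 = -257734$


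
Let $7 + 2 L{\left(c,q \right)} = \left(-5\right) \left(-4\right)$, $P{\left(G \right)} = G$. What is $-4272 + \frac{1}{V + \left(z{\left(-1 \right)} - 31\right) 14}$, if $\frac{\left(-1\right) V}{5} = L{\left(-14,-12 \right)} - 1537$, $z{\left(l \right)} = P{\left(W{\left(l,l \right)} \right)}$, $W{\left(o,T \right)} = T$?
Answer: $- \frac{61555246}{14409} \approx -4272.0$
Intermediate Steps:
$L{\left(c,q \right)} = \frac{13}{2}$ ($L{\left(c,q \right)} = - \frac{7}{2} + \frac{\left(-5\right) \left(-4\right)}{2} = - \frac{7}{2} + \frac{1}{2} \cdot 20 = - \frac{7}{2} + 10 = \frac{13}{2}$)
$z{\left(l \right)} = l$
$V = \frac{15305}{2}$ ($V = - 5 \left(\frac{13}{2} - 1537\right) = \left(-5\right) \left(- \frac{3061}{2}\right) = \frac{15305}{2} \approx 7652.5$)
$-4272 + \frac{1}{V + \left(z{\left(-1 \right)} - 31\right) 14} = -4272 + \frac{1}{\frac{15305}{2} + \left(-1 - 31\right) 14} = -4272 + \frac{1}{\frac{15305}{2} - 448} = -4272 + \frac{1}{\frac{14409}{2}} = -4272 + \frac{2}{14409} = - \frac{61555246}{14409}$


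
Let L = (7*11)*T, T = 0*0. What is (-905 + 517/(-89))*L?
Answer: 0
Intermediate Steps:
T = 0
L = 0 (L = (7*11)*0 = 77*0 = 0)
(-905 + 517/(-89))*L = (-905 + 517/(-89))*0 = (-905 + 517*(-1/89))*0 = (-905 - 517/89)*0 = -81062/89*0 = 0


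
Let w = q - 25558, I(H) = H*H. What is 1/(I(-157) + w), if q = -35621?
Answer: -1/36530 ≈ -2.7375e-5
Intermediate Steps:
I(H) = H**2
w = -61179 (w = -35621 - 25558 = -61179)
1/(I(-157) + w) = 1/((-157)**2 - 61179) = 1/(24649 - 61179) = 1/(-36530) = -1/36530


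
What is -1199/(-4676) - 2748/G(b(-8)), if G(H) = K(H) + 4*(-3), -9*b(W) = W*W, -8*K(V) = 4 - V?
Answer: 231582623/1126916 ≈ 205.50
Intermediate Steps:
K(V) = -½ + V/8 (K(V) = -(4 - V)/8 = -½ + V/8)
b(W) = -W²/9 (b(W) = -W*W/9 = -W²/9)
G(H) = -25/2 + H/8 (G(H) = (-½ + H/8) + 4*(-3) = (-½ + H/8) - 12 = -25/2 + H/8)
-1199/(-4676) - 2748/G(b(-8)) = -1199/(-4676) - 2748/(-25/2 + (-⅑*(-8)²)/8) = -1199*(-1/4676) - 2748/(-25/2 + (-⅑*64)/8) = 1199/4676 - 2748/(-25/2 + (⅛)*(-64/9)) = 1199/4676 - 2748/(-25/2 - 8/9) = 1199/4676 - 2748/(-241/18) = 1199/4676 - 2748*(-18/241) = 1199/4676 + 49464/241 = 231582623/1126916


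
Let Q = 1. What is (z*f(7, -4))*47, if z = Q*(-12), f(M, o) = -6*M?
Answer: 23688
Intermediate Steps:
z = -12 (z = 1*(-12) = -12)
(z*f(7, -4))*47 = -(-72)*7*47 = -12*(-42)*47 = 504*47 = 23688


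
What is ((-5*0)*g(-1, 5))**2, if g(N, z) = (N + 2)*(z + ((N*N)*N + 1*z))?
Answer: 0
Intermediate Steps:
g(N, z) = (2 + N)*(N**3 + 2*z) (g(N, z) = (2 + N)*(z + (N**2*N + z)) = (2 + N)*(z + (N**3 + z)) = (2 + N)*(z + (z + N**3)) = (2 + N)*(N**3 + 2*z))
((-5*0)*g(-1, 5))**2 = ((-5*0)*((-1)**4 + 2*(-1)**3 + 4*5 + 2*(-1)*5))**2 = (0*(1 + 2*(-1) + 20 - 10))**2 = (0*(1 - 2 + 20 - 10))**2 = (0*9)**2 = 0**2 = 0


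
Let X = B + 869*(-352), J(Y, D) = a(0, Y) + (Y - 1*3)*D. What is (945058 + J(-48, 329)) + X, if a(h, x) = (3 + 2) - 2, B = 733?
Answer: 623127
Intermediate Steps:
a(h, x) = 3 (a(h, x) = 5 - 2 = 3)
J(Y, D) = 3 + D*(-3 + Y) (J(Y, D) = 3 + (Y - 1*3)*D = 3 + (Y - 3)*D = 3 + (-3 + Y)*D = 3 + D*(-3 + Y))
X = -305155 (X = 733 + 869*(-352) = 733 - 305888 = -305155)
(945058 + J(-48, 329)) + X = (945058 + (3 - 3*329 + 329*(-48))) - 305155 = (945058 + (3 - 987 - 15792)) - 305155 = (945058 - 16776) - 305155 = 928282 - 305155 = 623127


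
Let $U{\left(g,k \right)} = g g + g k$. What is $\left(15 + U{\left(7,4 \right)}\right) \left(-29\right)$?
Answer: $-2668$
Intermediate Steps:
$U{\left(g,k \right)} = g^{2} + g k$
$\left(15 + U{\left(7,4 \right)}\right) \left(-29\right) = \left(15 + 7 \left(7 + 4\right)\right) \left(-29\right) = \left(15 + 7 \cdot 11\right) \left(-29\right) = \left(15 + 77\right) \left(-29\right) = 92 \left(-29\right) = -2668$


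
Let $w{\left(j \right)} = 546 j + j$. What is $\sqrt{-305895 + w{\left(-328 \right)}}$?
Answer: $i \sqrt{485311} \approx 696.64 i$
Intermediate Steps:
$w{\left(j \right)} = 547 j$
$\sqrt{-305895 + w{\left(-328 \right)}} = \sqrt{-305895 + 547 \left(-328\right)} = \sqrt{-305895 - 179416} = \sqrt{-485311} = i \sqrt{485311}$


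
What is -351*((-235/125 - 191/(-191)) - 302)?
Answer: 2657772/25 ≈ 1.0631e+5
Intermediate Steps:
-351*((-235/125 - 191/(-191)) - 302) = -351*((-235*1/125 - 191*(-1/191)) - 302) = -351*((-47/25 + 1) - 302) = -351*(-22/25 - 302) = -351*(-7572/25) = 2657772/25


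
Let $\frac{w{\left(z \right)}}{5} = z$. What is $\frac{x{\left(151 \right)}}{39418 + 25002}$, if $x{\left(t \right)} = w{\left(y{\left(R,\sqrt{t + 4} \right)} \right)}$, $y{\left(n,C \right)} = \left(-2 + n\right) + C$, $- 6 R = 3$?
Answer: $- \frac{5}{25768} + \frac{\sqrt{155}}{12884} \approx 0.00077227$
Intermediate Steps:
$R = - \frac{1}{2}$ ($R = \left(- \frac{1}{6}\right) 3 = - \frac{1}{2} \approx -0.5$)
$y{\left(n,C \right)} = -2 + C + n$
$w{\left(z \right)} = 5 z$
$x{\left(t \right)} = - \frac{25}{2} + 5 \sqrt{4 + t}$ ($x{\left(t \right)} = 5 \left(-2 + \sqrt{t + 4} - \frac{1}{2}\right) = 5 \left(-2 + \sqrt{4 + t} - \frac{1}{2}\right) = 5 \left(- \frac{5}{2} + \sqrt{4 + t}\right) = - \frac{25}{2} + 5 \sqrt{4 + t}$)
$\frac{x{\left(151 \right)}}{39418 + 25002} = \frac{- \frac{25}{2} + 5 \sqrt{4 + 151}}{39418 + 25002} = \frac{- \frac{25}{2} + 5 \sqrt{155}}{64420} = \left(- \frac{25}{2} + 5 \sqrt{155}\right) \frac{1}{64420} = - \frac{5}{25768} + \frac{\sqrt{155}}{12884}$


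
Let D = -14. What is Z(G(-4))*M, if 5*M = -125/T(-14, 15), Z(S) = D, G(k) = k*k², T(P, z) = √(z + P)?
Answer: 350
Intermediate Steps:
T(P, z) = √(P + z)
G(k) = k³
Z(S) = -14
M = -25 (M = (-125/√(-14 + 15))/5 = (-125/(√1))/5 = (-125/1)/5 = (-125*1)/5 = (⅕)*(-125) = -25)
Z(G(-4))*M = -14*(-25) = 350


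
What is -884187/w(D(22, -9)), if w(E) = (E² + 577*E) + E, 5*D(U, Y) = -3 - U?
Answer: 294729/955 ≈ 308.62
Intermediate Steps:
D(U, Y) = -⅗ - U/5 (D(U, Y) = (-3 - U)/5 = -⅗ - U/5)
w(E) = E² + 578*E
-884187/w(D(22, -9)) = -884187*1/((578 + (-⅗ - ⅕*22))*(-⅗ - ⅕*22)) = -884187*1/((578 + (-⅗ - 22/5))*(-⅗ - 22/5)) = -884187*(-1/(5*(578 - 5))) = -884187/((-5*573)) = -884187/(-2865) = -884187*(-1/2865) = 294729/955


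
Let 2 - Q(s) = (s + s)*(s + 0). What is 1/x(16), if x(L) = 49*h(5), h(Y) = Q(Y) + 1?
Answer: -1/2303 ≈ -0.00043422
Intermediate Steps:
Q(s) = 2 - 2*s² (Q(s) = 2 - (s + s)*(s + 0) = 2 - 2*s*s = 2 - 2*s²)
h(Y) = 3 - 2*Y² (h(Y) = (2 - 2*Y²) + 1 = 3 - 2*Y²)
x(L) = -2303 (x(L) = 49*(3 - 2*5²) = 49*(3 - 2*25) = 49*(3 - 50) = 49*(-47) = -2303)
1/x(16) = 1/(-2303) = -1/2303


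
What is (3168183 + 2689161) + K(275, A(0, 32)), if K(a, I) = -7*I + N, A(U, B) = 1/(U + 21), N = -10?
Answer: 17572001/3 ≈ 5.8573e+6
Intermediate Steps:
A(U, B) = 1/(21 + U)
K(a, I) = -10 - 7*I (K(a, I) = -7*I - 10 = -10 - 7*I)
(3168183 + 2689161) + K(275, A(0, 32)) = (3168183 + 2689161) + (-10 - 7/(21 + 0)) = 5857344 + (-10 - 7/21) = 5857344 + (-10 - 7*1/21) = 5857344 + (-10 - ⅓) = 5857344 - 31/3 = 17572001/3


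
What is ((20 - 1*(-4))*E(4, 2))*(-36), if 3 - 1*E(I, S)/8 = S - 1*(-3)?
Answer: 13824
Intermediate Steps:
E(I, S) = -8*S (E(I, S) = 24 - 8*(S - 1*(-3)) = 24 - 8*(S + 3) = 24 - 8*(3 + S) = 24 + (-24 - 8*S) = -8*S)
((20 - 1*(-4))*E(4, 2))*(-36) = ((20 - 1*(-4))*(-8*2))*(-36) = ((20 + 4)*(-16))*(-36) = (24*(-16))*(-36) = -384*(-36) = 13824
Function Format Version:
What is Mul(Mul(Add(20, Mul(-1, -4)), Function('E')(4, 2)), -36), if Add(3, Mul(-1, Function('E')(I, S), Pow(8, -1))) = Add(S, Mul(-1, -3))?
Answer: 13824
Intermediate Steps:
Function('E')(I, S) = Mul(-8, S) (Function('E')(I, S) = Add(24, Mul(-8, Add(S, Mul(-1, -3)))) = Add(24, Mul(-8, Add(S, 3))) = Add(24, Mul(-8, Add(3, S))) = Add(24, Add(-24, Mul(-8, S))) = Mul(-8, S))
Mul(Mul(Add(20, Mul(-1, -4)), Function('E')(4, 2)), -36) = Mul(Mul(Add(20, Mul(-1, -4)), Mul(-8, 2)), -36) = Mul(Mul(Add(20, 4), -16), -36) = Mul(Mul(24, -16), -36) = Mul(-384, -36) = 13824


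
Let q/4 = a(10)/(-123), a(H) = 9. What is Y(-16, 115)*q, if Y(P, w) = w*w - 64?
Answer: -3852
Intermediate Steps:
q = -12/41 (q = 4*(9/(-123)) = 4*(9*(-1/123)) = 4*(-3/41) = -12/41 ≈ -0.29268)
Y(P, w) = -64 + w² (Y(P, w) = w² - 64 = -64 + w²)
Y(-16, 115)*q = (-64 + 115²)*(-12/41) = (-64 + 13225)*(-12/41) = 13161*(-12/41) = -3852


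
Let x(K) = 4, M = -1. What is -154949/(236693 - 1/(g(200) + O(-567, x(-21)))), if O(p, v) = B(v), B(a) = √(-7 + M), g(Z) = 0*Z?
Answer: -293402749256/448188609993 + 309898*I*√2/448188609993 ≈ -0.65464 + 9.7785e-7*I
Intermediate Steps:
g(Z) = 0
B(a) = 2*I*√2 (B(a) = √(-7 - 1) = √(-8) = 2*I*√2)
O(p, v) = 2*I*√2
-154949/(236693 - 1/(g(200) + O(-567, x(-21)))) = -154949/(236693 - 1/(0 + 2*I*√2)) = -154949/(236693 - 1/(2*I*√2)) = -154949/(236693 - (-1)*I*√2/4) = -154949/(236693 + I*√2/4)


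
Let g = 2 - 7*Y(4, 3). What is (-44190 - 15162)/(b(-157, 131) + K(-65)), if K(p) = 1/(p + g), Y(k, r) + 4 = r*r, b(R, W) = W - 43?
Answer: -5816496/8623 ≈ -674.53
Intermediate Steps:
b(R, W) = -43 + W
Y(k, r) = -4 + r**2 (Y(k, r) = -4 + r*r = -4 + r**2)
g = -33 (g = 2 - 7*(-4 + 3**2) = 2 - 7*(-4 + 9) = 2 - 7*5 = 2 - 35 = -33)
K(p) = 1/(-33 + p) (K(p) = 1/(p - 33) = 1/(-33 + p))
(-44190 - 15162)/(b(-157, 131) + K(-65)) = (-44190 - 15162)/((-43 + 131) + 1/(-33 - 65)) = -59352/(88 + 1/(-98)) = -59352/(88 - 1/98) = -59352/8623/98 = -59352*98/8623 = -5816496/8623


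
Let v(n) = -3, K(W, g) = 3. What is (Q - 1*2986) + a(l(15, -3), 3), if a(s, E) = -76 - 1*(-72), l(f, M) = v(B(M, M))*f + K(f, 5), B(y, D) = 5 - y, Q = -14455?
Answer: -17445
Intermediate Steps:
l(f, M) = 3 - 3*f (l(f, M) = -3*f + 3 = 3 - 3*f)
a(s, E) = -4 (a(s, E) = -76 + 72 = -4)
(Q - 1*2986) + a(l(15, -3), 3) = (-14455 - 1*2986) - 4 = (-14455 - 2986) - 4 = -17441 - 4 = -17445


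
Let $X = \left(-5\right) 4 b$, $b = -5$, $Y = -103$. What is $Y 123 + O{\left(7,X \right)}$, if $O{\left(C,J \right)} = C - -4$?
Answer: $-12658$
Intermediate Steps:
$X = 100$ ($X = \left(-5\right) 4 \left(-5\right) = \left(-20\right) \left(-5\right) = 100$)
$O{\left(C,J \right)} = 4 + C$ ($O{\left(C,J \right)} = C + 4 = 4 + C$)
$Y 123 + O{\left(7,X \right)} = \left(-103\right) 123 + \left(4 + 7\right) = -12669 + 11 = -12658$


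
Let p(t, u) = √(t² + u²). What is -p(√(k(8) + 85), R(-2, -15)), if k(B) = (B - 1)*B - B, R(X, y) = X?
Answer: -√137 ≈ -11.705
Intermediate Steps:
k(B) = -B + B*(-1 + B) (k(B) = (-1 + B)*B - B = B*(-1 + B) - B = -B + B*(-1 + B))
-p(√(k(8) + 85), R(-2, -15)) = -√((√(8*(-2 + 8) + 85))² + (-2)²) = -√((√(8*6 + 85))² + 4) = -√((√(48 + 85))² + 4) = -√((√133)² + 4) = -√(133 + 4) = -√137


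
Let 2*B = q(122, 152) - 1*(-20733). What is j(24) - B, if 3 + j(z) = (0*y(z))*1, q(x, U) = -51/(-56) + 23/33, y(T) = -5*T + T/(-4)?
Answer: -38328643/3696 ≈ -10370.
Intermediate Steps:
y(T) = -21*T/4 (y(T) = -5*T + T*(-1/4) = -5*T - T/4 = -21*T/4)
q(x, U) = 2971/1848 (q(x, U) = -51*(-1/56) + 23*(1/33) = 51/56 + 23/33 = 2971/1848)
B = 38317555/3696 (B = (2971/1848 - 1*(-20733))/2 = (2971/1848 + 20733)/2 = (1/2)*(38317555/1848) = 38317555/3696 ≈ 10367.)
j(z) = -3 (j(z) = -3 + (0*(-21*z/4))*1 = -3 + 0*1 = -3 + 0 = -3)
j(24) - B = -3 - 1*38317555/3696 = -3 - 38317555/3696 = -38328643/3696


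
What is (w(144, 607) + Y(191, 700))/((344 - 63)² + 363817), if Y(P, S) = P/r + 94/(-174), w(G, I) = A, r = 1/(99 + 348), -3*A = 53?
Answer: 2475405/12840562 ≈ 0.19278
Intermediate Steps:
A = -53/3 (A = -⅓*53 = -53/3 ≈ -17.667)
r = 1/447 ≈ 0.0022371
w(G, I) = -53/3
Y(P, S) = -47/87 + 447*P (Y(P, S) = P/(1/447) + 94/(-174) = P*447 + 94*(-1/174) = 447*P - 47/87 = -47/87 + 447*P)
(w(144, 607) + Y(191, 700))/((344 - 63)² + 363817) = (-53/3 + (-47/87 + 447*191))/((344 - 63)² + 363817) = (-53/3 + (-47/87 + 85377))/(281² + 363817) = (-53/3 + 7427752/87)/(78961 + 363817) = (2475405/29)/442778 = (2475405/29)*(1/442778) = 2475405/12840562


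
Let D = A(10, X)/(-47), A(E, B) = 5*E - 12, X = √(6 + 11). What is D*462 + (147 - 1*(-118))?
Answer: -5101/47 ≈ -108.53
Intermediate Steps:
X = √17 ≈ 4.1231
A(E, B) = -12 + 5*E
D = -38/47 (D = (-12 + 5*10)/(-47) = (-12 + 50)*(-1/47) = 38*(-1/47) = -38/47 ≈ -0.80851)
D*462 + (147 - 1*(-118)) = -38/47*462 + (147 - 1*(-118)) = -17556/47 + (147 + 118) = -17556/47 + 265 = -5101/47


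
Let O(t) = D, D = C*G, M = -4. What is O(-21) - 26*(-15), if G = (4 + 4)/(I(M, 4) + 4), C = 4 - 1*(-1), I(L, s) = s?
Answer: 395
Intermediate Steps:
C = 5 (C = 4 + 1 = 5)
G = 1 (G = (4 + 4)/(4 + 4) = 8/8 = 8*(⅛) = 1)
D = 5 (D = 5*1 = 5)
O(t) = 5
O(-21) - 26*(-15) = 5 - 26*(-15) = 5 - 1*(-390) = 5 + 390 = 395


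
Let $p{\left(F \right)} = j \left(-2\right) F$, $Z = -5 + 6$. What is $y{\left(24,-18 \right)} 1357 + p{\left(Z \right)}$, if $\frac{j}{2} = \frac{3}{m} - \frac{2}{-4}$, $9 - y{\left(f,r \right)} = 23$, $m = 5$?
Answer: $- \frac{95012}{5} \approx -19002.0$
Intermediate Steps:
$y{\left(f,r \right)} = -14$ ($y{\left(f,r \right)} = 9 - 23 = -14$)
$j = \frac{11}{5}$ ($j = 2 \left(\frac{3}{5} - \frac{2}{-4}\right) = 2 \left(3 \cdot \frac{1}{5} - - \frac{1}{2}\right) = 2 \left(\frac{3}{5} + \frac{1}{2}\right) = 2 \cdot \frac{11}{10} = \frac{11}{5} \approx 2.2$)
$Z = 1$
$p{\left(F \right)} = - \frac{22 F}{5}$ ($p{\left(F \right)} = \frac{11}{5} \left(-2\right) F = - \frac{22 F}{5}$)
$y{\left(24,-18 \right)} 1357 + p{\left(Z \right)} = \left(-14\right) 1357 - \frac{22}{5} = -18998 - \frac{22}{5} = - \frac{95012}{5}$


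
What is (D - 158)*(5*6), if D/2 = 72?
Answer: -420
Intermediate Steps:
D = 144 (D = 2*72 = 144)
(D - 158)*(5*6) = (144 - 158)*(5*6) = -14*30 = -420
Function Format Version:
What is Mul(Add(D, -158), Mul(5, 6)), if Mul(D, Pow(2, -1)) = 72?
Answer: -420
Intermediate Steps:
D = 144 (D = Mul(2, 72) = 144)
Mul(Add(D, -158), Mul(5, 6)) = Mul(Add(144, -158), Mul(5, 6)) = Mul(-14, 30) = -420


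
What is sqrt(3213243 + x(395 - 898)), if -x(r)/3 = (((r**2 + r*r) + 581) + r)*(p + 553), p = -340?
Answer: 3*I*sqrt(35575789) ≈ 17894.0*I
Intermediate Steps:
x(r) = -371259 - 1278*r**2 - 639*r (x(r) = -3*(((r**2 + r*r) + 581) + r)*(-340 + 553) = -3*(((r**2 + r**2) + 581) + r)*213 = -3*((2*r**2 + 581) + r)*213 = -3*((581 + 2*r**2) + r)*213 = -3*(581 + r + 2*r**2)*213 = -3*(123753 + 213*r + 426*r**2) = -371259 - 1278*r**2 - 639*r)
sqrt(3213243 + x(395 - 898)) = sqrt(3213243 + (-371259 - 1278*(395 - 898)**2 - 639*(395 - 898))) = sqrt(3213243 + (-371259 - 1278*(-503)**2 - 639*(-503))) = sqrt(3213243 + (-371259 - 1278*253009 + 321417)) = sqrt(3213243 + (-371259 - 323345502 + 321417)) = sqrt(3213243 - 323395344) = sqrt(-320182101) = 3*I*sqrt(35575789)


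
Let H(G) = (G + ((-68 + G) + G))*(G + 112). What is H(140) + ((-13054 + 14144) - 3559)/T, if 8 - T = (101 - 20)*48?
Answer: 344173989/3880 ≈ 88705.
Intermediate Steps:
H(G) = (-68 + 3*G)*(112 + G) (H(G) = (G + (-68 + 2*G))*(112 + G) = (-68 + 3*G)*(112 + G))
T = -3880 (T = 8 - (101 - 20)*48 = 8 - 81*48 = 8 - 1*3888 = 8 - 3888 = -3880)
H(140) + ((-13054 + 14144) - 3559)/T = (-7616 + 3*140**2 + 268*140) + ((-13054 + 14144) - 3559)/(-3880) = (-7616 + 3*19600 + 37520) + (1090 - 3559)*(-1/3880) = (-7616 + 58800 + 37520) - 2469*(-1/3880) = 88704 + 2469/3880 = 344173989/3880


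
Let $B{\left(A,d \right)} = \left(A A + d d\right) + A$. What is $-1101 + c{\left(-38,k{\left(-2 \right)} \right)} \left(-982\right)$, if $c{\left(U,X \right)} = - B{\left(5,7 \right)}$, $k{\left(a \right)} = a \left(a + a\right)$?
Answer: $76477$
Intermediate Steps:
$k{\left(a \right)} = 2 a^{2}$ ($k{\left(a \right)} = a 2 a = 2 a^{2}$)
$B{\left(A,d \right)} = A + A^{2} + d^{2}$ ($B{\left(A,d \right)} = \left(A^{2} + d^{2}\right) + A = A + A^{2} + d^{2}$)
$c{\left(U,X \right)} = -79$ ($c{\left(U,X \right)} = - (5 + 5^{2} + 7^{2}) = - (5 + 25 + 49) = \left(-1\right) 79 = -79$)
$-1101 + c{\left(-38,k{\left(-2 \right)} \right)} \left(-982\right) = -1101 - -77578 = -1101 + 77578 = 76477$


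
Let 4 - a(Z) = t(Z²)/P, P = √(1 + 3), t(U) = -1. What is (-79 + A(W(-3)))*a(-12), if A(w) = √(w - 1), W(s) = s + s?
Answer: -711/2 + 9*I*√7/2 ≈ -355.5 + 11.906*I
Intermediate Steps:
W(s) = 2*s
P = 2 (P = √4 = 2)
A(w) = √(-1 + w)
a(Z) = 9/2 (a(Z) = 4 - (-1)/2 = 4 - 1*(-½) = 4 + ½ = 9/2)
(-79 + A(W(-3)))*a(-12) = (-79 + √(-1 + 2*(-3)))*(9/2) = (-79 + √(-1 - 6))*(9/2) = (-79 + √(-7))*(9/2) = (-79 + I*√7)*(9/2) = -711/2 + 9*I*√7/2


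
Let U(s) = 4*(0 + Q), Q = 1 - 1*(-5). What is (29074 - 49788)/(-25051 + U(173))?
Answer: 20714/25027 ≈ 0.82767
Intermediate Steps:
Q = 6 (Q = 1 + 5 = 6)
U(s) = 24 (U(s) = 4*(0 + 6) = 4*6 = 24)
(29074 - 49788)/(-25051 + U(173)) = (29074 - 49788)/(-25051 + 24) = -20714/(-25027) = -20714*(-1/25027) = 20714/25027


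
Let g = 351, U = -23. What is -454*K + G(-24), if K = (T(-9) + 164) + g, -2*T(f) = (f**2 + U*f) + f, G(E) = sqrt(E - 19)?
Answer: -170477 + I*sqrt(43) ≈ -1.7048e+5 + 6.5574*I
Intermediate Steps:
G(E) = sqrt(-19 + E)
T(f) = 11*f - f**2/2 (T(f) = -((f**2 - 23*f) + f)/2 = -(f**2 - 22*f)/2 = 11*f - f**2/2)
K = 751/2 (K = ((1/2)*(-9)*(22 - 1*(-9)) + 164) + 351 = ((1/2)*(-9)*(22 + 9) + 164) + 351 = ((1/2)*(-9)*31 + 164) + 351 = (-279/2 + 164) + 351 = 49/2 + 351 = 751/2 ≈ 375.50)
-454*K + G(-24) = -454*751/2 + sqrt(-19 - 24) = -170477 + sqrt(-43) = -170477 + I*sqrt(43)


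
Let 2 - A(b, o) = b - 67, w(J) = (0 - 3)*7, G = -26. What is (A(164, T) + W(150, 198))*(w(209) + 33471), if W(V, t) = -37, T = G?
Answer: -4415400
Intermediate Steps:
T = -26
w(J) = -21 (w(J) = -3*7 = -21)
A(b, o) = 69 - b (A(b, o) = 2 - (b - 67) = 2 - (-67 + b) = 2 + (67 - b) = 69 - b)
(A(164, T) + W(150, 198))*(w(209) + 33471) = ((69 - 1*164) - 37)*(-21 + 33471) = ((69 - 164) - 37)*33450 = (-95 - 37)*33450 = -132*33450 = -4415400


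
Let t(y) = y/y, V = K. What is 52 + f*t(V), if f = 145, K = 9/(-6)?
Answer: 197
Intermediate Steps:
K = -3/2 (K = 9*(-1/6) = -3/2 ≈ -1.5000)
V = -3/2 ≈ -1.5000
t(y) = 1
52 + f*t(V) = 52 + 145*1 = 52 + 145 = 197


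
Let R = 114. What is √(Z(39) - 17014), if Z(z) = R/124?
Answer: I*√65398282/62 ≈ 130.43*I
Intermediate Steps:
Z(z) = 57/62 (Z(z) = 114/124 = 114*(1/124) = 57/62)
√(Z(39) - 17014) = √(57/62 - 17014) = √(-1054811/62) = I*√65398282/62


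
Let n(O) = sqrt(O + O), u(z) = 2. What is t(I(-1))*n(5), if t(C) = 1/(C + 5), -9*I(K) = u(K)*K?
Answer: 9*sqrt(10)/47 ≈ 0.60554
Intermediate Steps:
I(K) = -2*K/9
n(O) = sqrt(2)*sqrt(O) (n(O) = sqrt(2*O) = sqrt(2)*sqrt(O))
t(C) = 1/(5 + C)
t(I(-1))*n(5) = (sqrt(2)*sqrt(5))/(5 - 2/9*(-1)) = sqrt(10)/(5 + 2/9) = sqrt(10)/(47/9) = 9*sqrt(10)/47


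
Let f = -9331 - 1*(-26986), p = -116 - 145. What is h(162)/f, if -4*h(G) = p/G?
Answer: 29/1271160 ≈ 2.2814e-5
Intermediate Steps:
p = -261
f = 17655 (f = -9331 + 26986 = 17655)
h(G) = 261/(4*G) (h(G) = -(-261)/(4*G) = 261/(4*G))
h(162)/f = ((261/4)/162)/17655 = ((261/4)*(1/162))*(1/17655) = (29/72)*(1/17655) = 29/1271160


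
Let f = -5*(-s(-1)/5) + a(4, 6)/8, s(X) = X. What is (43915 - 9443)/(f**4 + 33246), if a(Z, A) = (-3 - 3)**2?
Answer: 551552/534337 ≈ 1.0322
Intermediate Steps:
a(Z, A) = 36 (a(Z, A) = (-6)**2 = 36)
f = 7/2 (f = -5/((-5/(-1))) + 36/8 = -5/((-5*(-1))) + 36*(1/8) = -5/5 + 9/2 = -5*1/5 + 9/2 = -1 + 9/2 = 7/2 ≈ 3.5000)
(43915 - 9443)/(f**4 + 33246) = (43915 - 9443)/((7/2)**4 + 33246) = 34472/(2401/16 + 33246) = 34472/(534337/16) = 34472*(16/534337) = 551552/534337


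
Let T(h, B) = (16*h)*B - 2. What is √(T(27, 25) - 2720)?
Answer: √8078 ≈ 89.878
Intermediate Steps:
T(h, B) = -2 + 16*B*h (T(h, B) = 16*B*h - 2 = -2 + 16*B*h)
√(T(27, 25) - 2720) = √((-2 + 16*25*27) - 2720) = √((-2 + 10800) - 2720) = √(10798 - 2720) = √8078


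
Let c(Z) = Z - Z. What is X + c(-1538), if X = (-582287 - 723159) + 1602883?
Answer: 297437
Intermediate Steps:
c(Z) = 0
X = 297437 (X = -1305446 + 1602883 = 297437)
X + c(-1538) = 297437 + 0 = 297437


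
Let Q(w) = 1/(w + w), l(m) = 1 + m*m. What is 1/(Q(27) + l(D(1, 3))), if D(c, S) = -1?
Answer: 54/109 ≈ 0.49541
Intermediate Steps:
l(m) = 1 + m²
Q(w) = 1/(2*w)
1/(Q(27) + l(D(1, 3))) = 1/((½)/27 + (1 + (-1)²)) = 1/((½)*(1/27) + (1 + 1)) = 1/(1/54 + 2) = 1/(109/54) = 54/109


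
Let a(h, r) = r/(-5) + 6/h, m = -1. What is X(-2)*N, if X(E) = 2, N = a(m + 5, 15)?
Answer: -3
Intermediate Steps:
a(h, r) = 6/h - r/5 (a(h, r) = r*(-⅕) + 6/h = -r/5 + 6/h = 6/h - r/5)
N = -3/2 (N = 6/(-1 + 5) - ⅕*15 = 6/4 - 3 = 6*(¼) - 3 = 3/2 - 3 = -3/2 ≈ -1.5000)
X(-2)*N = 2*(-3/2) = -3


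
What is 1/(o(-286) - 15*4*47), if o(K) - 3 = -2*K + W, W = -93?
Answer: -1/2338 ≈ -0.00042772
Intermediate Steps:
o(K) = -90 - 2*K (o(K) = 3 + (-2*K - 93) = 3 + (-93 - 2*K) = -90 - 2*K)
1/(o(-286) - 15*4*47) = 1/((-90 - 2*(-286)) - 15*4*47) = 1/((-90 + 572) - 60*47) = 1/(482 - 2820) = 1/(-2338) = -1/2338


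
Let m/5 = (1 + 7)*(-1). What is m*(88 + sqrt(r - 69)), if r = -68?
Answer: -3520 - 40*I*sqrt(137) ≈ -3520.0 - 468.19*I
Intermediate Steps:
m = -40 (m = 5*((1 + 7)*(-1)) = 5*(8*(-1)) = 5*(-8) = -40)
m*(88 + sqrt(r - 69)) = -40*(88 + sqrt(-68 - 69)) = -40*(88 + sqrt(-137)) = -40*(88 + I*sqrt(137)) = -3520 - 40*I*sqrt(137)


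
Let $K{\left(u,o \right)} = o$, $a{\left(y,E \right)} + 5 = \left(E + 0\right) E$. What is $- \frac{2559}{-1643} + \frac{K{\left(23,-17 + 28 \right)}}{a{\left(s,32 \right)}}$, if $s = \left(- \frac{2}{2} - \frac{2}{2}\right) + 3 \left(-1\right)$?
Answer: $\frac{2625694}{1674217} \approx 1.5683$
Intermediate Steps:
$s = -5$ ($s = \left(\left(-2\right) \frac{1}{2} - 1\right) - 3 = \left(-1 - 1\right) - 3 = -2 - 3 = -5$)
$a{\left(y,E \right)} = -5 + E^{2}$ ($a{\left(y,E \right)} = -5 + \left(E + 0\right) E = -5 + E E = -5 + E^{2}$)
$- \frac{2559}{-1643} + \frac{K{\left(23,-17 + 28 \right)}}{a{\left(s,32 \right)}} = - \frac{2559}{-1643} + \frac{-17 + 28}{-5 + 32^{2}} = \left(-2559\right) \left(- \frac{1}{1643}\right) + \frac{11}{-5 + 1024} = \frac{2559}{1643} + \frac{11}{1019} = \frac{2625694}{1674217}$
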